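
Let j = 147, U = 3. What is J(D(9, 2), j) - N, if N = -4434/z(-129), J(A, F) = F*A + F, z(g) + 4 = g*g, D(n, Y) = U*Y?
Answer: 17123907/16637 ≈ 1029.3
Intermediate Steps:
D(n, Y) = 3*Y
z(g) = -4 + g² (z(g) = -4 + g*g = -4 + g²)
J(A, F) = F + A*F (J(A, F) = A*F + F = F + A*F)
N = -4434/16637 (N = -4434/(-4 + (-129)²) = -4434/(-4 + 16641) = -4434/16637 ≈ -0.26651)
J(D(9, 2), j) - N = 147*(1 + 3*2) - 1*(-4434/16637) = 147*(1 + 6) + 4434/16637 = 147*7 + 4434/16637 = 1029 + 4434/16637 = 17123907/16637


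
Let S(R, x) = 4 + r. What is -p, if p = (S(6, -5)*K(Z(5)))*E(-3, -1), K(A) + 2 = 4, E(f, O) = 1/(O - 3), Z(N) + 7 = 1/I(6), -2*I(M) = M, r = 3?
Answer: 7/2 ≈ 3.5000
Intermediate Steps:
S(R, x) = 7 (S(R, x) = 4 + 3 = 7)
I(M) = -M/2
Z(N) = -22/3 (Z(N) = -7 + 1/(-1/2*6) = -7 + 1/(-3) = -7 - 1/3 = -22/3)
E(f, O) = 1/(-3 + O)
K(A) = 2 (K(A) = -2 + 4 = 2)
p = -7/2 (p = (7*2)/(-3 - 1) = 14/(-4) = 14*(-1/4) = -7/2 ≈ -3.5000)
-p = -1*(-7/2) = 7/2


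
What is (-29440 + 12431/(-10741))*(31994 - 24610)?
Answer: -2335023645864/10741 ≈ -2.1739e+8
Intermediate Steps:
(-29440 + 12431/(-10741))*(31994 - 24610) = (-29440 + 12431*(-1/10741))*7384 = (-29440 - 12431/10741)*7384 = -316227471/10741*7384 = -2335023645864/10741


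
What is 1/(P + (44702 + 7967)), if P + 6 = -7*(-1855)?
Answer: 1/65648 ≈ 1.5233e-5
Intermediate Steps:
P = 12979 (P = -6 - 7*(-1855) = -6 + 12985 = 12979)
1/(P + (44702 + 7967)) = 1/(12979 + (44702 + 7967)) = 1/(12979 + 52669) = 1/65648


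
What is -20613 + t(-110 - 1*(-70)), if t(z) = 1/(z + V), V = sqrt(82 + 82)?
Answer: -7400077/359 - sqrt(41)/718 ≈ -20613.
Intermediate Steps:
V = 2*sqrt(41) (V = sqrt(164) = 2*sqrt(41) ≈ 12.806)
t(z) = 1/(z + 2*sqrt(41))
-20613 + t(-110 - 1*(-70)) = -20613 + 1/((-110 - 1*(-70)) + 2*sqrt(41)) = -20613 + 1/((-110 + 70) + 2*sqrt(41)) = -20613 + 1/(-40 + 2*sqrt(41))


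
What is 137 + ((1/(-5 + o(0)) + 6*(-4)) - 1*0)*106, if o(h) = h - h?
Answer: -12141/5 ≈ -2428.2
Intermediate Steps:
o(h) = 0
137 + ((1/(-5 + o(0)) + 6*(-4)) - 1*0)*106 = 137 + ((1/(-5 + 0) + 6*(-4)) - 1*0)*106 = 137 + ((1/(-5) - 24) + 0)*106 = 137 + ((-⅕ - 24) + 0)*106 = 137 + (-121/5 + 0)*106 = 137 - 121/5*106 = 137 - 12826/5 = -12141/5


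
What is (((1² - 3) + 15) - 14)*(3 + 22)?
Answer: -25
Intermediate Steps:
(((1² - 3) + 15) - 14)*(3 + 22) = (((1 - 3) + 15) - 14)*25 = ((-2 + 15) - 14)*25 = (13 - 14)*25 = -1*25 = -25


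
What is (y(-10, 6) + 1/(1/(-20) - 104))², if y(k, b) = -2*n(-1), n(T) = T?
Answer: 17156164/4330561 ≈ 3.9617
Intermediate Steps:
y(k, b) = 2 (y(k, b) = -2*(-1) = 2)
(y(-10, 6) + 1/(1/(-20) - 104))² = (2 + 1/(1/(-20) - 104))² = (2 + 1/(-1/20 - 104))² = (2 + 1/(-2081/20))² = (2 - 20/2081)² = (4142/2081)² = 17156164/4330561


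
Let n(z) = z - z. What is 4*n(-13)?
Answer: 0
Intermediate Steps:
n(z) = 0
4*n(-13) = 4*0 = 0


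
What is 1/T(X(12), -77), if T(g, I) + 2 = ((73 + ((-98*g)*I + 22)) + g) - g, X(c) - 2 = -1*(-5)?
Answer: 1/52915 ≈ 1.8898e-5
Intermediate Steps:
X(c) = 7 (X(c) = 2 - 1*(-5) = 2 + 5 = 7)
T(g, I) = 93 - 98*I*g (T(g, I) = -2 + (((73 + ((-98*g)*I + 22)) + g) - g) = -2 + (((73 + (-98*I*g + 22)) + g) - g) = -2 + (((73 + (22 - 98*I*g)) + g) - g) = -2 + (((95 - 98*I*g) + g) - g) = -2 + ((95 + g - 98*I*g) - g) = -2 + (95 - 98*I*g) = 93 - 98*I*g)
1/T(X(12), -77) = 1/(93 - 98*(-77)*7) = 1/(93 + 52822) = 1/52915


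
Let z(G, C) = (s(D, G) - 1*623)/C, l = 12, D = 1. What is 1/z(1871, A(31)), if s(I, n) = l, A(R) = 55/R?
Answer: -55/18941 ≈ -0.0029038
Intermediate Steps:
s(I, n) = 12
z(G, C) = -611/C (z(G, C) = (12 - 1*623)/C = (12 - 623)/C = -611/C)
1/z(1871, A(31)) = 1/(-611/(55/31)) = 1/(-611/(55*(1/31))) = 1/(-611/55/31) = 1/(-611*31/55) = 1/(-18941/55) = -55/18941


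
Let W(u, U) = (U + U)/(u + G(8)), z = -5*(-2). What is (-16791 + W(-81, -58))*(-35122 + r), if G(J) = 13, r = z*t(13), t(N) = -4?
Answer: 10035867716/17 ≈ 5.9035e+8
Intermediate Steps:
z = 10
r = -40 (r = 10*(-4) = -40)
W(u, U) = 2*U/(13 + u) (W(u, U) = (U + U)/(u + 13) = (2*U)/(13 + u) = 2*U/(13 + u))
(-16791 + W(-81, -58))*(-35122 + r) = (-16791 + 2*(-58)/(13 - 81))*(-35122 - 40) = (-16791 + 2*(-58)/(-68))*(-35162) = (-16791 + 2*(-58)*(-1/68))*(-35162) = (-16791 + 29/17)*(-35162) = -285418/17*(-35162) = 10035867716/17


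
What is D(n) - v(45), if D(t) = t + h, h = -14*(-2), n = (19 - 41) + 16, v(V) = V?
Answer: -23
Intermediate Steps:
n = -6 (n = -22 + 16 = -6)
h = 28
D(t) = 28 + t (D(t) = t + 28 = 28 + t)
D(n) - v(45) = (28 - 6) - 1*45 = 22 - 45 = -23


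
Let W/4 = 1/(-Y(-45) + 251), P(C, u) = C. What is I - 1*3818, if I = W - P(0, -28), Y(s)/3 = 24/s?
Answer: -4822114/1263 ≈ -3818.0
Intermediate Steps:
Y(s) = 72/s (Y(s) = 3*(24/s) = 72/s)
W = 20/1263 (W = 4/(-72/(-45) + 251) = 4/(-72*(-1)/45 + 251) = 4/(-1*(-8/5) + 251) = 4/(8/5 + 251) = 4/(1263/5) = 4*(5/1263) = 20/1263 ≈ 0.015835)
I = 20/1263 (I = 20/1263 - 1*0 = 20/1263 + 0 = 20/1263 ≈ 0.015835)
I - 1*3818 = 20/1263 - 1*3818 = 20/1263 - 3818 = -4822114/1263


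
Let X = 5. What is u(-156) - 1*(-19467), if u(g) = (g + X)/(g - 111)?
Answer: 5197840/267 ≈ 19468.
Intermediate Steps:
u(g) = (5 + g)/(-111 + g) (u(g) = (g + 5)/(g - 111) = (5 + g)/(-111 + g))
u(-156) - 1*(-19467) = (5 - 156)/(-111 - 156) - 1*(-19467) = -151/(-267) + 19467 = -1/267*(-151) + 19467 = 151/267 + 19467 = 5197840/267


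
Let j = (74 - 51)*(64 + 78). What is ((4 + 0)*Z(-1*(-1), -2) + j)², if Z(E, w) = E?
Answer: 10692900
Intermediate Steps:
j = 3266 (j = 23*142 = 3266)
((4 + 0)*Z(-1*(-1), -2) + j)² = ((4 + 0)*(-1*(-1)) + 3266)² = (4*1 + 3266)² = (4 + 3266)² = 3270² = 10692900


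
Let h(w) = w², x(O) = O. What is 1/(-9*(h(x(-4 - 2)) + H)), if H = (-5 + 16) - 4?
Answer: -1/387 ≈ -0.0025840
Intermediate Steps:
H = 7 (H = 11 - 4 = 7)
1/(-9*(h(x(-4 - 2)) + H)) = 1/(-9*((-4 - 2)² + 7)) = 1/(-9*((-6)² + 7)) = 1/(-9*(36 + 7)) = 1/(-9*43) = 1/(-387) = -1/387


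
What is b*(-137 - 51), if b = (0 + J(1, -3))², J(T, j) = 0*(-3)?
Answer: 0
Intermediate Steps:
J(T, j) = 0
b = 0 (b = (0 + 0)² = 0² = 0)
b*(-137 - 51) = 0*(-137 - 51) = 0*(-188) = 0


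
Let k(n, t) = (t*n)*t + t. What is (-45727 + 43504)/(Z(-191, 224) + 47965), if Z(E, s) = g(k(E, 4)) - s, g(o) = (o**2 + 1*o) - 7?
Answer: -2223/9359386 ≈ -0.00023752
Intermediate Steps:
k(n, t) = t + n*t**2 (k(n, t) = (n*t)*t + t = n*t**2 + t = t + n*t**2)
g(o) = -7 + o + o**2 (g(o) = (o**2 + o) - 7 = (o + o**2) - 7 = -7 + o + o**2)
Z(E, s) = -3 + (4 + 16*E)**2 - s + 16*E (Z(E, s) = (-7 + 4*(1 + E*4) + (4*(1 + E*4))**2) - s = (-7 + 4*(1 + 4*E) + (4*(1 + 4*E))**2) - s = (-7 + (4 + 16*E) + (4 + 16*E)**2) - s = (-3 + (4 + 16*E)**2 + 16*E) - s = -3 + (4 + 16*E)**2 - s + 16*E)
(-45727 + 43504)/(Z(-191, 224) + 47965) = (-45727 + 43504)/((13 - 1*224 + 144*(-191) + 256*(-191)**2) + 47965) = -2223/((13 - 224 - 27504 + 256*36481) + 47965) = -2223/((13 - 224 - 27504 + 9339136) + 47965) = -2223/(9311421 + 47965) = -2223/9359386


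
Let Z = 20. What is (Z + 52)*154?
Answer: 11088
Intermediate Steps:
(Z + 52)*154 = (20 + 52)*154 = 72*154 = 11088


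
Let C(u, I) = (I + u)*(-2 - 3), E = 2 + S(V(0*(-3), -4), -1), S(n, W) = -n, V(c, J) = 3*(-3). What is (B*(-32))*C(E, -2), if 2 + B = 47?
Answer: 64800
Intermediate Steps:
B = 45 (B = -2 + 47 = 45)
V(c, J) = -9
E = 11 (E = 2 - 1*(-9) = 2 + 9 = 11)
C(u, I) = -5*I - 5*u (C(u, I) = (I + u)*(-5) = -5*I - 5*u)
(B*(-32))*C(E, -2) = (45*(-32))*(-5*(-2) - 5*11) = -1440*(10 - 55) = -1440*(-45) = 64800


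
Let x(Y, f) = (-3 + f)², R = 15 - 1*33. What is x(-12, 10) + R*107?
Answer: -1877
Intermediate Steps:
R = -18 (R = 15 - 33 = -18)
x(-12, 10) + R*107 = (-3 + 10)² - 18*107 = 7² - 1926 = 49 - 1926 = -1877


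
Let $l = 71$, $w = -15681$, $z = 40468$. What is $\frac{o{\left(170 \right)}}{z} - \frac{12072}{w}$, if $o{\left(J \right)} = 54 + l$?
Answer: $\frac{163496607}{211526236} \approx 0.77294$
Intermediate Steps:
$o{\left(J \right)} = 125$ ($o{\left(J \right)} = 54 + 71 = 125$)
$\frac{o{\left(170 \right)}}{z} - \frac{12072}{w} = \frac{125}{40468} - \frac{12072}{-15681} = 125 \cdot \frac{1}{40468} - - \frac{4024}{5227} = \frac{125}{40468} + \frac{4024}{5227} = \frac{163496607}{211526236}$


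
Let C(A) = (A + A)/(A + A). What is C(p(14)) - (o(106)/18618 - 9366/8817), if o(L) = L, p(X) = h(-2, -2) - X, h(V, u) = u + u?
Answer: 56266082/27359151 ≈ 2.0566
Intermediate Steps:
h(V, u) = 2*u
p(X) = -4 - X (p(X) = 2*(-2) - X = -4 - X)
C(A) = 1 (C(A) = (2*A)/((2*A)) = (2*A)*(1/(2*A)) = 1)
C(p(14)) - (o(106)/18618 - 9366/8817) = 1 - (106/18618 - 9366/8817) = 1 - (106*(1/18618) - 9366*1/8817) = 1 - (53/9309 - 3122/2939) = 1 - 1*(-28906931/27359151) = 1 + 28906931/27359151 = 56266082/27359151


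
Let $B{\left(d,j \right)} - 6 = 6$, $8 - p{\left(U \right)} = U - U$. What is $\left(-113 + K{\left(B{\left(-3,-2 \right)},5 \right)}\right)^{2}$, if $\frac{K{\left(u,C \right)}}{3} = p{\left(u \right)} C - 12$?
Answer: $841$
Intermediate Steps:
$p{\left(U \right)} = 8$ ($p{\left(U \right)} = 8 - \left(U - U\right) = 8 - 0 = 8 + 0 = 8$)
$B{\left(d,j \right)} = 12$ ($B{\left(d,j \right)} = 6 + 6 = 12$)
$K{\left(u,C \right)} = -36 + 24 C$ ($K{\left(u,C \right)} = 3 \left(8 C - 12\right) = 3 \left(-12 + 8 C\right) = -36 + 24 C$)
$\left(-113 + K{\left(B{\left(-3,-2 \right)},5 \right)}\right)^{2} = \left(-113 + \left(-36 + 24 \cdot 5\right)\right)^{2} = \left(-113 + \left(-36 + 120\right)\right)^{2} = \left(-113 + 84\right)^{2} = \left(-29\right)^{2} = 841$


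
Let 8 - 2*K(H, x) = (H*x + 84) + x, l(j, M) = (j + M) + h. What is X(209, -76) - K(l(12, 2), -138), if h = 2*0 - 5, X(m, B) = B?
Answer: -728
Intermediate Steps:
h = -5 (h = 0 - 5 = -5)
l(j, M) = -5 + M + j (l(j, M) = (j + M) - 5 = (M + j) - 5 = -5 + M + j)
K(H, x) = -38 - x/2 - H*x/2 (K(H, x) = 4 - ((H*x + 84) + x)/2 = 4 - ((84 + H*x) + x)/2 = 4 - (84 + x + H*x)/2 = 4 + (-42 - x/2 - H*x/2) = -38 - x/2 - H*x/2)
X(209, -76) - K(l(12, 2), -138) = -76 - (-38 - 1/2*(-138) - 1/2*(-5 + 2 + 12)*(-138)) = -76 - (-38 + 69 - 1/2*9*(-138)) = -76 - (-38 + 69 + 621) = -76 - 1*652 = -76 - 652 = -728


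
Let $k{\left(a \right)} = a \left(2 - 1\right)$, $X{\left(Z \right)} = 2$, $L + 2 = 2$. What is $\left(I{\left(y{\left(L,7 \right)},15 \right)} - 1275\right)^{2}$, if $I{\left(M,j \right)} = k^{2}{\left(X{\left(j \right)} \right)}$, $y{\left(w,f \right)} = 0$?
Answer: $1615441$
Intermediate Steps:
$L = 0$ ($L = -2 + 2 = 0$)
$k{\left(a \right)} = a$ ($k{\left(a \right)} = a 1 = a$)
$I{\left(M,j \right)} = 4$ ($I{\left(M,j \right)} = 2^{2} = 4$)
$\left(I{\left(y{\left(L,7 \right)},15 \right)} - 1275\right)^{2} = \left(4 - 1275\right)^{2} = \left(-1271\right)^{2} = 1615441$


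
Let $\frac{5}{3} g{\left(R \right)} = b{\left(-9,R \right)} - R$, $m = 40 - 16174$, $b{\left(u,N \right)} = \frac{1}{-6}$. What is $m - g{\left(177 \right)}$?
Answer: $- \frac{160277}{10} \approx -16028.0$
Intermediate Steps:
$b{\left(u,N \right)} = - \frac{1}{6}$
$m = -16134$ ($m = 40 - 16174 = -16134$)
$g{\left(R \right)} = - \frac{1}{10} - \frac{3 R}{5}$ ($g{\left(R \right)} = \frac{3 \left(- \frac{1}{6} - R\right)}{5} = - \frac{1}{10} - \frac{3 R}{5}$)
$m - g{\left(177 \right)} = -16134 - \left(- \frac{1}{10} - \frac{531}{5}\right) = -16134 - - \frac{1063}{10} = -16134 + \frac{1063}{10} = - \frac{160277}{10}$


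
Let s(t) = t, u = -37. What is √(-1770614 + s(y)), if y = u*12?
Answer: I*√1771058 ≈ 1330.8*I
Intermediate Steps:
y = -444 (y = -37*12 = -444)
√(-1770614 + s(y)) = √(-1770614 - 444) = √(-1771058) = I*√1771058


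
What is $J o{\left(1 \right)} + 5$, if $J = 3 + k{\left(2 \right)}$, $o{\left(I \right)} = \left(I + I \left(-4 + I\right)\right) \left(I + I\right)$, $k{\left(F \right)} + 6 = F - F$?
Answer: $17$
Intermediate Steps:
$k{\left(F \right)} = -6$ ($k{\left(F \right)} = -6 + \left(F - F\right) = -6 + 0 = -6$)
$o{\left(I \right)} = 2 I \left(I + I \left(-4 + I\right)\right)$ ($o{\left(I \right)} = \left(I + I \left(-4 + I\right)\right) 2 I = 2 I \left(I + I \left(-4 + I\right)\right)$)
$J = -3$ ($J = 3 - 6 = -3$)
$J o{\left(1 \right)} + 5 = - 3 \cdot 2 \cdot 1^{2} \left(-3 + 1\right) + 5 = - 3 \cdot 2 \cdot 1 \left(-2\right) + 5 = \left(-3\right) \left(-4\right) + 5 = 12 + 5 = 17$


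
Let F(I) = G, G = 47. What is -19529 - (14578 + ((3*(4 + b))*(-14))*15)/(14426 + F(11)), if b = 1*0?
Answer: -282655275/14473 ≈ -19530.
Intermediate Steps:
F(I) = 47
b = 0
-19529 - (14578 + ((3*(4 + b))*(-14))*15)/(14426 + F(11)) = -19529 - (14578 + ((3*(4 + 0))*(-14))*15)/(14426 + 47) = -19529 - (14578 + ((3*4)*(-14))*15)/14473 = -19529 - (14578 + (12*(-14))*15)/14473 = -19529 - (14578 - 168*15)/14473 = -19529 - (14578 - 2520)/14473 = -19529 - 12058/14473 = -282655275/14473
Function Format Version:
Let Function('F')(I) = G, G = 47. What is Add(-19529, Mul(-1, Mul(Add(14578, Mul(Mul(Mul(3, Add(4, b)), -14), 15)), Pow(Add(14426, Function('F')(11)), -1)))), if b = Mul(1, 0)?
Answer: Rational(-282655275, 14473) ≈ -19530.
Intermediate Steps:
Function('F')(I) = 47
b = 0
Add(-19529, Mul(-1, Mul(Add(14578, Mul(Mul(Mul(3, Add(4, b)), -14), 15)), Pow(Add(14426, Function('F')(11)), -1)))) = Add(-19529, Mul(-1, Mul(Add(14578, Mul(Mul(Mul(3, Add(4, 0)), -14), 15)), Pow(Add(14426, 47), -1)))) = Add(-19529, Mul(-1, Mul(Add(14578, Mul(Mul(Mul(3, 4), -14), 15)), Pow(14473, -1)))) = Add(-19529, Mul(-1, Mul(Add(14578, Mul(Mul(12, -14), 15)), Rational(1, 14473)))) = Add(-19529, Mul(-1, Mul(Add(14578, Mul(-168, 15)), Rational(1, 14473)))) = Add(-19529, Mul(-1, Mul(Add(14578, -2520), Rational(1, 14473)))) = Add(-19529, Mul(-1, Mul(12058, Rational(1, 14473)))) = Add(-19529, Mul(-1, Rational(12058, 14473))) = Add(-19529, Rational(-12058, 14473)) = Rational(-282655275, 14473)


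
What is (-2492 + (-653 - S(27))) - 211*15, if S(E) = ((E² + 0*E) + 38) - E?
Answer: -7050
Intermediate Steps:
S(E) = 38 + E² - E (S(E) = ((E² + 0) + 38) - E = (E² + 38) - E = (38 + E²) - E = 38 + E² - E)
(-2492 + (-653 - S(27))) - 211*15 = (-2492 + (-653 - (38 + 27² - 1*27))) - 211*15 = (-2492 + (-653 - (38 + 729 - 27))) - 3165 = (-2492 + (-653 - 1*740)) - 3165 = (-2492 + (-653 - 740)) - 3165 = (-2492 - 1393) - 3165 = -3885 - 3165 = -7050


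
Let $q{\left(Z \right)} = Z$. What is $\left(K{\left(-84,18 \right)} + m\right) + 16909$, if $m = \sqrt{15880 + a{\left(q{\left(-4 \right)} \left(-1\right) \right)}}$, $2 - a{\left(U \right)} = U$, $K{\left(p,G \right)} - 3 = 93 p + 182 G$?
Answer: $12376 + \sqrt{15878} \approx 12502.0$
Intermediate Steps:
$K{\left(p,G \right)} = 3 + 93 p + 182 G$ ($K{\left(p,G \right)} = 3 + \left(93 p + 182 G\right) = 3 + 93 p + 182 G$)
$a{\left(U \right)} = 2 - U$
$m = \sqrt{15878}$ ($m = \sqrt{15880 + \left(2 - \left(-4\right) \left(-1\right)\right)} = \sqrt{15880 + \left(2 - 4\right)} = \sqrt{15880 - 2} = \sqrt{15878} \approx 126.01$)
$\left(K{\left(-84,18 \right)} + m\right) + 16909 = \left(\left(3 + 93 \left(-84\right) + 182 \cdot 18\right) + \sqrt{15878}\right) + 16909 = \left(\left(3 - 7812 + 3276\right) + \sqrt{15878}\right) + 16909 = \left(-4533 + \sqrt{15878}\right) + 16909 = 12376 + \sqrt{15878}$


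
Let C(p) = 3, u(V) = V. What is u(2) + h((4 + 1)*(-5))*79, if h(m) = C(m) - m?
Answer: 2214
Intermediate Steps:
h(m) = 3 - m
u(2) + h((4 + 1)*(-5))*79 = 2 + (3 - (4 + 1)*(-5))*79 = 2 + (3 - 5*(-5))*79 = 2 + (3 - 1*(-25))*79 = 2 + (3 + 25)*79 = 2 + 28*79 = 2 + 2212 = 2214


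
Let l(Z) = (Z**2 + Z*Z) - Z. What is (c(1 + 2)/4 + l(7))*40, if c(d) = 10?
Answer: 3740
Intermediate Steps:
l(Z) = -Z + 2*Z**2 (l(Z) = (Z**2 + Z**2) - Z = 2*Z**2 - Z = -Z + 2*Z**2)
(c(1 + 2)/4 + l(7))*40 = (10/4 + 7*(-1 + 2*7))*40 = (10*(1/4) + 7*(-1 + 14))*40 = (5/2 + 7*13)*40 = (5/2 + 91)*40 = (187/2)*40 = 3740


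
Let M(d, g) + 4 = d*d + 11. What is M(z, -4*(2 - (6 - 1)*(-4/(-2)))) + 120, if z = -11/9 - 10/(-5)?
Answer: 10336/81 ≈ 127.60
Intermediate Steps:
z = 7/9 (z = -11*⅑ - 10*(-⅕) = -11/9 + 2 = 7/9 ≈ 0.77778)
M(d, g) = 7 + d² (M(d, g) = -4 + (d*d + 11) = -4 + (d² + 11) = -4 + (11 + d²) = 7 + d²)
M(z, -4*(2 - (6 - 1)*(-4/(-2)))) + 120 = (7 + (7/9)²) + 120 = (7 + 49/81) + 120 = 616/81 + 120 = 10336/81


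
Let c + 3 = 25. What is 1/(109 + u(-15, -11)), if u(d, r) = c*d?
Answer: -1/221 ≈ -0.0045249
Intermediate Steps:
c = 22 (c = -3 + 25 = 22)
u(d, r) = 22*d
1/(109 + u(-15, -11)) = 1/(109 + 22*(-15)) = 1/(109 - 330) = 1/(-221) = -1/221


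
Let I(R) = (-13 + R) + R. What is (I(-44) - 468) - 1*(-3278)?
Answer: 2709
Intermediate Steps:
I(R) = -13 + 2*R
(I(-44) - 468) - 1*(-3278) = ((-13 + 2*(-44)) - 468) - 1*(-3278) = ((-13 - 88) - 468) + 3278 = (-101 - 468) + 3278 = -569 + 3278 = 2709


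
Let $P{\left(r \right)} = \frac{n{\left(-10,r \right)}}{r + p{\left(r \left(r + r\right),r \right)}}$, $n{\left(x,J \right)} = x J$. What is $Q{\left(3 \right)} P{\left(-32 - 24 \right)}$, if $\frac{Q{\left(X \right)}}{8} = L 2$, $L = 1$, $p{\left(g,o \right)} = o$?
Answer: $-80$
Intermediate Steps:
$n{\left(x,J \right)} = J x$
$Q{\left(X \right)} = 16$ ($Q{\left(X \right)} = 8 \cdot 1 \cdot 2 = 8 \cdot 2 = 16$)
$P{\left(r \right)} = -5$ ($P{\left(r \right)} = \frac{r \left(-10\right)}{r + r} = \frac{\left(-10\right) r}{2 r} = - 10 r \frac{1}{2 r} = -5$)
$Q{\left(3 \right)} P{\left(-32 - 24 \right)} = 16 \left(-5\right) = -80$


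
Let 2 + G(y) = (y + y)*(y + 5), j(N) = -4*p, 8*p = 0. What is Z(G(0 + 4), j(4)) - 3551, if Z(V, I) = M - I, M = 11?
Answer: -3540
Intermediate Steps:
p = 0 (p = (⅛)*0 = 0)
j(N) = 0 (j(N) = -4*0 = 0)
G(y) = -2 + 2*y*(5 + y) (G(y) = -2 + (y + y)*(y + 5) = -2 + (2*y)*(5 + y) = -2 + 2*y*(5 + y))
Z(V, I) = 11 - I
Z(G(0 + 4), j(4)) - 3551 = (11 - 1*0) - 3551 = (11 + 0) - 3551 = 11 - 3551 = -3540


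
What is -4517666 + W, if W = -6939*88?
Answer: -5128298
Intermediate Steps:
W = -610632
-4517666 + W = -4517666 - 610632 = -5128298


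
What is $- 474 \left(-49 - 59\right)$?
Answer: $51192$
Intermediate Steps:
$- 474 \left(-49 - 59\right) = \left(-474\right) \left(-108\right) = 51192$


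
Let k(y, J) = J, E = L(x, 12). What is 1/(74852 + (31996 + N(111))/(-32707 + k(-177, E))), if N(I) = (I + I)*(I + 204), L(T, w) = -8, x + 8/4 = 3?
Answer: 32715/2448681254 ≈ 1.3360e-5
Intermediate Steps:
x = 1 (x = -2 + 3 = 1)
N(I) = 2*I*(204 + I) (N(I) = (2*I)*(204 + I) = 2*I*(204 + I))
E = -8
1/(74852 + (31996 + N(111))/(-32707 + k(-177, E))) = 1/(74852 + (31996 + 2*111*(204 + 111))/(-32707 - 8)) = 1/(74852 + (31996 + 2*111*315)/(-32715)) = 1/(74852 + (31996 + 69930)*(-1/32715)) = 1/(74852 + 101926*(-1/32715)) = 1/(74852 - 101926/32715) = 1/(2448681254/32715) = 32715/2448681254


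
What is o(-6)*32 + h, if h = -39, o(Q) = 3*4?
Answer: 345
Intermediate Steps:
o(Q) = 12
o(-6)*32 + h = 12*32 - 39 = 384 - 39 = 345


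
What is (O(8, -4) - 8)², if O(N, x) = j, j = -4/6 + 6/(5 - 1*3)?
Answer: 289/9 ≈ 32.111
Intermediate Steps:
j = 7/3 (j = -4*⅙ + 6/(5 - 3) = -⅔ + 6/2 = -⅔ + 6*(½) = -⅔ + 3 = 7/3 ≈ 2.3333)
O(N, x) = 7/3
(O(8, -4) - 8)² = (7/3 - 8)² = (-17/3)² = 289/9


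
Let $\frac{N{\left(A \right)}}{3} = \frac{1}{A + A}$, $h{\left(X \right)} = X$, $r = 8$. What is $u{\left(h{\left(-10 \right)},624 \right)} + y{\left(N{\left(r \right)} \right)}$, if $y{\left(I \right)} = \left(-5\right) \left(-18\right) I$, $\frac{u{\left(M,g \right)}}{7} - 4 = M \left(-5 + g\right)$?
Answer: $- \frac{346281}{8} \approx -43285.0$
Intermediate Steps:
$u{\left(M,g \right)} = 28 + 7 M \left(-5 + g\right)$
$N{\left(A \right)} = \frac{3}{2 A}$ ($N{\left(A \right)} = \frac{3}{A + A} = \frac{3}{2 A}$)
$y{\left(I \right)} = 90 I$
$u{\left(h{\left(-10 \right)},624 \right)} + y{\left(N{\left(r \right)} \right)} = \left(28 - -350 + 7 \left(-10\right) 624\right) + 90 \frac{3}{2 \cdot 8} = \left(28 + 350 - 43680\right) + 90 \cdot \frac{3}{2} \cdot \frac{1}{8} = -43302 + 90 \cdot \frac{3}{16} = -43302 + \frac{135}{8} = - \frac{346281}{8}$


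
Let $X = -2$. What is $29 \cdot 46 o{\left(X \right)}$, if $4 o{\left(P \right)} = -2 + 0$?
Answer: $-667$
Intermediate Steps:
$o{\left(P \right)} = - \frac{1}{2}$ ($o{\left(P \right)} = \frac{-2 + 0}{4} = \frac{1}{4} \left(-2\right) = - \frac{1}{2}$)
$29 \cdot 46 o{\left(X \right)} = 29 \cdot 46 \left(- \frac{1}{2}\right) = 1334 \left(- \frac{1}{2}\right) = -667$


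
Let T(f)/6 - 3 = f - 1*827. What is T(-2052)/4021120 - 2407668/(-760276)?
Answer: 302137582047/95536282160 ≈ 3.1625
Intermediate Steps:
T(f) = -4944 + 6*f (T(f) = 18 + 6*(f - 1*827) = 18 + 6*(f - 827) = 18 + 6*(-827 + f) = 18 + (-4962 + 6*f) = -4944 + 6*f)
T(-2052)/4021120 - 2407668/(-760276) = (-4944 + 6*(-2052))/4021120 - 2407668/(-760276) = (-4944 - 12312)*(1/4021120) - 2407668*(-1/760276) = -17256*1/4021120 + 601917/190069 = -2157/502640 + 601917/190069 = 302137582047/95536282160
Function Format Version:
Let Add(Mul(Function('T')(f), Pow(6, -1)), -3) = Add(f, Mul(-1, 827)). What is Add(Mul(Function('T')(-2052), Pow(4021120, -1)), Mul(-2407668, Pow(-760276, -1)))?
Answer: Rational(302137582047, 95536282160) ≈ 3.1625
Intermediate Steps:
Function('T')(f) = Add(-4944, Mul(6, f)) (Function('T')(f) = Add(18, Mul(6, Add(f, Mul(-1, 827)))) = Add(18, Mul(6, Add(f, -827))) = Add(18, Mul(6, Add(-827, f))) = Add(18, Add(-4962, Mul(6, f))) = Add(-4944, Mul(6, f)))
Add(Mul(Function('T')(-2052), Pow(4021120, -1)), Mul(-2407668, Pow(-760276, -1))) = Add(Mul(Add(-4944, Mul(6, -2052)), Pow(4021120, -1)), Mul(-2407668, Pow(-760276, -1))) = Add(Mul(Add(-4944, -12312), Rational(1, 4021120)), Mul(-2407668, Rational(-1, 760276))) = Add(Mul(-17256, Rational(1, 4021120)), Rational(601917, 190069)) = Add(Rational(-2157, 502640), Rational(601917, 190069)) = Rational(302137582047, 95536282160)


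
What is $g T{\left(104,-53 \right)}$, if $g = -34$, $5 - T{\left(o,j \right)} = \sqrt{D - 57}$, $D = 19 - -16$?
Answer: $-170 + 34 i \sqrt{22} \approx -170.0 + 159.47 i$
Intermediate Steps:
$D = 35$ ($D = 19 + 16 = 35$)
$T{\left(o,j \right)} = 5 - i \sqrt{22}$ ($T{\left(o,j \right)} = 5 - \sqrt{35 - 57} = 5 - \sqrt{-22} = 5 - i \sqrt{22}$)
$g T{\left(104,-53 \right)} = - 34 \left(5 - i \sqrt{22}\right) = -170 + 34 i \sqrt{22}$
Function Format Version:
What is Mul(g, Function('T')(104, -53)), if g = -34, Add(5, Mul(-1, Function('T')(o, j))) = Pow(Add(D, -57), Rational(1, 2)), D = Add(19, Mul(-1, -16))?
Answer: Add(-170, Mul(34, I, Pow(22, Rational(1, 2)))) ≈ Add(-170.00, Mul(159.47, I))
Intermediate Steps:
D = 35 (D = Add(19, 16) = 35)
Function('T')(o, j) = Add(5, Mul(-1, I, Pow(22, Rational(1, 2)))) (Function('T')(o, j) = Add(5, Mul(-1, Pow(Add(35, -57), Rational(1, 2)))) = Add(5, Mul(-1, Pow(-22, Rational(1, 2)))) = Add(5, Mul(-1, Mul(I, Pow(22, Rational(1, 2))))) = Add(5, Mul(-1, I, Pow(22, Rational(1, 2)))))
Mul(g, Function('T')(104, -53)) = Mul(-34, Add(5, Mul(-1, I, Pow(22, Rational(1, 2))))) = Add(-170, Mul(34, I, Pow(22, Rational(1, 2))))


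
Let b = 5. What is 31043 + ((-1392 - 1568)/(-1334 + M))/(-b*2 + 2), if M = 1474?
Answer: 434639/14 ≈ 31046.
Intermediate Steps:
31043 + ((-1392 - 1568)/(-1334 + M))/(-b*2 + 2) = 31043 + ((-1392 - 1568)/(-1334 + 1474))/(-1*5*2 + 2) = 31043 + (-2960/140)/(-5*2 + 2) = 31043 + (-2960*1/140)/(-10 + 2) = 31043 - 148/7/(-8) = 31043 - 1/8*(-148/7) = 31043 + 37/14 = 434639/14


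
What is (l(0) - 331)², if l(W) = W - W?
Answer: 109561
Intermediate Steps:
l(W) = 0
(l(0) - 331)² = (0 - 331)² = (-331)² = 109561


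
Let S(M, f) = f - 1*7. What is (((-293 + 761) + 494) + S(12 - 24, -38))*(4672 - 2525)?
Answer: 1968799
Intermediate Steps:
S(M, f) = -7 + f (S(M, f) = f - 7 = -7 + f)
(((-293 + 761) + 494) + S(12 - 24, -38))*(4672 - 2525) = (((-293 + 761) + 494) + (-7 - 38))*(4672 - 2525) = ((468 + 494) - 45)*2147 = (962 - 45)*2147 = 917*2147 = 1968799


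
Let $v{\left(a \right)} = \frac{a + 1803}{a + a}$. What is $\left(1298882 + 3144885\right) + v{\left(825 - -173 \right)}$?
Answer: $\frac{8869761733}{1996} \approx 4.4438 \cdot 10^{6}$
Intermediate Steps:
$v{\left(a \right)} = \frac{1803 + a}{2 a}$
$\left(1298882 + 3144885\right) + v{\left(825 - -173 \right)} = \left(1298882 + 3144885\right) + \frac{1803 + \left(825 - -173\right)}{2 \left(825 - -173\right)} = 4443767 + \frac{1803 + \left(825 + 173\right)}{2 \left(825 + 173\right)} = 4443767 + \frac{1803 + 998}{2 \cdot 998} = 4443767 + \frac{1}{2} \cdot \frac{1}{998} \cdot 2801 = 4443767 + \frac{2801}{1996} = \frac{8869761733}{1996}$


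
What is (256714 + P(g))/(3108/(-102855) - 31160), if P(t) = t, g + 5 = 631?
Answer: -735241825/89026803 ≈ -8.2587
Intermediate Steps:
g = 626 (g = -5 + 631 = 626)
(256714 + P(g))/(3108/(-102855) - 31160) = (256714 + 626)/(3108/(-102855) - 31160) = 257340/(3108*(-1/102855) - 31160) = 257340/(-1036/34285 - 31160) = 257340/(-1068321636/34285) = 257340*(-34285/1068321636) = -735241825/89026803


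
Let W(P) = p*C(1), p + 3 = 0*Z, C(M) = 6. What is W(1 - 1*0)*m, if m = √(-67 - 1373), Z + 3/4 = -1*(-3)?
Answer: -216*I*√10 ≈ -683.05*I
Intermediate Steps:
Z = 9/4 (Z = -¾ - 1*(-3) = -¾ + 3 = 9/4 ≈ 2.2500)
m = 12*I*√10 (m = √(-1440) = 12*I*√10 ≈ 37.947*I)
p = -3 (p = -3 + 0*(9/4) = -3 + 0 = -3)
W(P) = -18 (W(P) = -3*6 = -18)
W(1 - 1*0)*m = -216*I*√10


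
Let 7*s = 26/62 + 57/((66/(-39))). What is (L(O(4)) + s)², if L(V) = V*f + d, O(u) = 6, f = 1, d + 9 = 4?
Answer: 320803921/22791076 ≈ 14.076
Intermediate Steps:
d = -5 (d = -9 + 4 = -5)
L(V) = -5 + V (L(V) = V*1 - 5 = V - 5 = -5 + V)
s = -22685/4774 (s = (26/62 + 57/((66/(-39))))/7 = (26*(1/62) + 57/((66*(-1/39))))/7 = (13/31 + 57/(-22/13))/7 = (13/31 + 57*(-13/22))/7 = (13/31 - 741/22)/7 = (⅐)*(-22685/682) = -22685/4774 ≈ -4.7518)
(L(O(4)) + s)² = ((-5 + 6) - 22685/4774)² = (1 - 22685/4774)² = (-17911/4774)² = 320803921/22791076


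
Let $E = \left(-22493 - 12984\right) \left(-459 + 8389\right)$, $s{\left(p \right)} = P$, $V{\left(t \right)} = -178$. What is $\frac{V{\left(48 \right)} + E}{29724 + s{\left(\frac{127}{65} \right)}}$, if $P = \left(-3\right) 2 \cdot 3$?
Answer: $- \frac{46888798}{4951} \approx -9470.6$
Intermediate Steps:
$P = -18$ ($P = \left(-6\right) 3 = -18$)
$s{\left(p \right)} = -18$
$E = -281332610$ ($E = \left(-35477\right) 7930 = -281332610$)
$\frac{V{\left(48 \right)} + E}{29724 + s{\left(\frac{127}{65} \right)}} = \frac{-178 - 281332610}{29724 - 18} = - \frac{281332788}{29706} = \left(-281332788\right) \frac{1}{29706} = - \frac{46888798}{4951}$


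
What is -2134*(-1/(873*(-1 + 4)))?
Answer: 22/27 ≈ 0.81481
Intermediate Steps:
-2134*(-1/(873*(-1 + 4))) = -2134/((-873*3)) = -2134/(-2619) = -2134*(-1/2619) = 22/27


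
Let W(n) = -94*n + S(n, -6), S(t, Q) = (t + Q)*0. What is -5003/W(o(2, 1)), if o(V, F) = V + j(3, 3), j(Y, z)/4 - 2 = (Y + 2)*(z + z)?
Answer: 5003/12220 ≈ 0.40941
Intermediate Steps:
j(Y, z) = 8 + 8*z*(2 + Y) (j(Y, z) = 8 + 4*((Y + 2)*(z + z)) = 8 + 4*((2 + Y)*(2*z)) = 8 + 4*(2*z*(2 + Y)) = 8 + 8*z*(2 + Y))
S(t, Q) = 0 (S(t, Q) = (Q + t)*0 = 0)
o(V, F) = 128 + V (o(V, F) = V + (8 + 16*3 + 8*3*3) = V + (8 + 48 + 72) = V + 128 = 128 + V)
W(n) = -94*n (W(n) = -94*n + 0 = -94*n)
-5003/W(o(2, 1)) = -5003*(-1/(94*(128 + 2))) = -5003/((-94*130)) = -5003/(-12220) = -5003*(-1/12220) = 5003/12220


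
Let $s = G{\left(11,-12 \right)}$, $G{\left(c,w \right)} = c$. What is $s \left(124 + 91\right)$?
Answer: $2365$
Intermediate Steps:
$s = 11$
$s \left(124 + 91\right) = 11 \left(124 + 91\right) = 11 \cdot 215 = 2365$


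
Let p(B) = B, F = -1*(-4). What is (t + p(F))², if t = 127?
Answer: 17161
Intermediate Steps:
F = 4
(t + p(F))² = (127 + 4)² = 131² = 17161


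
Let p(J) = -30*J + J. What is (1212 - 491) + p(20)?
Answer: 141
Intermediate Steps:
p(J) = -29*J
(1212 - 491) + p(20) = (1212 - 491) - 29*20 = 721 - 580 = 141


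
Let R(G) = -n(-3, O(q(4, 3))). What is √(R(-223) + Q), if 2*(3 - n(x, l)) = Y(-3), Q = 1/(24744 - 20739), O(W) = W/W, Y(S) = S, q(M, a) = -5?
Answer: I*√32078270/2670 ≈ 2.1213*I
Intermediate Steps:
O(W) = 1
Q = 1/4005 ≈ 0.00024969
n(x, l) = 9/2 (n(x, l) = 3 - ½*(-3) = 3 + 3/2 = 9/2)
R(G) = -9/2 (R(G) = -1*9/2 = -9/2)
√(R(-223) + Q) = √(-9/2 + 1/4005) = √(-36043/8010) = I*√32078270/2670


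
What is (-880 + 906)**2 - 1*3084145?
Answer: -3083469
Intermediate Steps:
(-880 + 906)**2 - 1*3084145 = 26**2 - 3084145 = 676 - 3084145 = -3083469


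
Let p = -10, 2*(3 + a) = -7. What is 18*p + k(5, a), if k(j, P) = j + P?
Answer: -363/2 ≈ -181.50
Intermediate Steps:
a = -13/2 (a = -3 + (½)*(-7) = -3 - 7/2 = -13/2 ≈ -6.5000)
k(j, P) = P + j
18*p + k(5, a) = 18*(-10) + (-13/2 + 5) = -180 - 3/2 = -363/2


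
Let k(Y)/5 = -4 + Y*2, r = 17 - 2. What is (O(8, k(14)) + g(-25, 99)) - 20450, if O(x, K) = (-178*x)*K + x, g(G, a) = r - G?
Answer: -191282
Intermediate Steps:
r = 15
g(G, a) = 15 - G
k(Y) = -20 + 10*Y (k(Y) = 5*(-4 + Y*2) = 5*(-4 + 2*Y) = -20 + 10*Y)
O(x, K) = x - 178*K*x (O(x, K) = -178*K*x + x = x - 178*K*x)
(O(8, k(14)) + g(-25, 99)) - 20450 = (8*(1 - 178*(-20 + 10*14)) + (15 - 1*(-25))) - 20450 = (8*(1 - 178*(-20 + 140)) + (15 + 25)) - 20450 = (8*(1 - 178*120) + 40) - 20450 = (8*(1 - 21360) + 40) - 20450 = (8*(-21359) + 40) - 20450 = (-170872 + 40) - 20450 = -170832 - 20450 = -191282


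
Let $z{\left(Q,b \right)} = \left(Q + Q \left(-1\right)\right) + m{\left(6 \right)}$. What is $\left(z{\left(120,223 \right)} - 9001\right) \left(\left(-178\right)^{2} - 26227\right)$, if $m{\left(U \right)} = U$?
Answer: $-49085715$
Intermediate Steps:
$z{\left(Q,b \right)} = 6$ ($z{\left(Q,b \right)} = \left(Q + Q \left(-1\right)\right) + 6 = \left(Q - Q\right) + 6 = 0 + 6 = 6$)
$\left(z{\left(120,223 \right)} - 9001\right) \left(\left(-178\right)^{2} - 26227\right) = \left(6 - 9001\right) \left(\left(-178\right)^{2} - 26227\right) = - 8995 \left(31684 - 26227\right) = \left(-8995\right) 5457 = -49085715$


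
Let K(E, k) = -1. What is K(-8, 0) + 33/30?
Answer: ⅒ ≈ 0.10000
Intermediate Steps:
K(-8, 0) + 33/30 = -1 + 33/30 = -1 + (1/30)*33 = -1 + 11/10 = ⅒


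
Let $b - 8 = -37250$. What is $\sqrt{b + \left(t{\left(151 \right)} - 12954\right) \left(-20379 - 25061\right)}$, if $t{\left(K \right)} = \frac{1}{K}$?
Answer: $\frac{\sqrt{13420491141478}}{151} \approx 24261.0$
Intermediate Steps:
$b = -37242$ ($b = 8 - 37250 = -37242$)
$\sqrt{b + \left(t{\left(151 \right)} - 12954\right) \left(-20379 - 25061\right)} = \sqrt{-37242 + \left(\frac{1}{151} - 12954\right) \left(-20379 - 25061\right)} = \sqrt{-37242 + \left(\frac{1}{151} - 12954\right) \left(-45440\right)} = \sqrt{-37242 - - \frac{88883048320}{151}} = \sqrt{-37242 + \frac{88883048320}{151}} = \sqrt{\frac{88877424778}{151}} = \frac{\sqrt{13420491141478}}{151}$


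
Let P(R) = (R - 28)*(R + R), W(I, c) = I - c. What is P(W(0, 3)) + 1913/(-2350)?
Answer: 435187/2350 ≈ 185.19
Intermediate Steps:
P(R) = 2*R*(-28 + R) (P(R) = (-28 + R)*(2*R) = 2*R*(-28 + R))
P(W(0, 3)) + 1913/(-2350) = 2*(0 - 1*3)*(-28 + (0 - 1*3)) + 1913/(-2350) = 2*(0 - 3)*(-28 + (0 - 3)) + 1913*(-1/2350) = 2*(-3)*(-28 - 3) - 1913/2350 = 2*(-3)*(-31) - 1913/2350 = 186 - 1913/2350 = 435187/2350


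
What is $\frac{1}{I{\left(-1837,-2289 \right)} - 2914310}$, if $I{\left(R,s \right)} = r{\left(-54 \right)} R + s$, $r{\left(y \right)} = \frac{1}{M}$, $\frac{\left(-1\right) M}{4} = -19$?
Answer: $- \frac{76}{221663361} \approx -3.4286 \cdot 10^{-7}$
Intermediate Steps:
$M = 76$ ($M = \left(-4\right) \left(-19\right) = 76$)
$r{\left(y \right)} = \frac{1}{76}$
$I{\left(R,s \right)} = s + \frac{R}{76}$ ($I{\left(R,s \right)} = \frac{R}{76} + s = s + \frac{R}{76}$)
$\frac{1}{I{\left(-1837,-2289 \right)} - 2914310} = \frac{1}{\left(-2289 + \frac{1}{76} \left(-1837\right)\right) - 2914310} = \frac{1}{\left(-2289 - \frac{1837}{76}\right) - 2914310} = \frac{1}{- \frac{175801}{76} - 2914310} = \frac{1}{- \frac{221663361}{76}} = - \frac{76}{221663361}$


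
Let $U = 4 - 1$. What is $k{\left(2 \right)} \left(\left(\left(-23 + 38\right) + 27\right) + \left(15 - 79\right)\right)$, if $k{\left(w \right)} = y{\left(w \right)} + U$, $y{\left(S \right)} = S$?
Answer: $-110$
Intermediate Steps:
$U = 3$ ($U = 4 - 1 = 3$)
$k{\left(w \right)} = 3 + w$ ($k{\left(w \right)} = w + 3 = 3 + w$)
$k{\left(2 \right)} \left(\left(\left(-23 + 38\right) + 27\right) + \left(15 - 79\right)\right) = \left(3 + 2\right) \left(\left(\left(-23 + 38\right) + 27\right) + \left(15 - 79\right)\right) = 5 \left(\left(15 + 27\right) - 64\right) = 5 \left(42 - 64\right) = 5 \left(-22\right) = -110$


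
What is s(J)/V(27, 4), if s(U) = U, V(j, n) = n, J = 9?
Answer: 9/4 ≈ 2.2500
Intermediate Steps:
s(J)/V(27, 4) = 9/4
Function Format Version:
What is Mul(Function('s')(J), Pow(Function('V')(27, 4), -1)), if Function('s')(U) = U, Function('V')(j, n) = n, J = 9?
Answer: Rational(9, 4) ≈ 2.2500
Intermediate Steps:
Mul(Function('s')(J), Pow(Function('V')(27, 4), -1)) = Mul(9, Pow(4, -1)) = Mul(9, Rational(1, 4)) = Rational(9, 4)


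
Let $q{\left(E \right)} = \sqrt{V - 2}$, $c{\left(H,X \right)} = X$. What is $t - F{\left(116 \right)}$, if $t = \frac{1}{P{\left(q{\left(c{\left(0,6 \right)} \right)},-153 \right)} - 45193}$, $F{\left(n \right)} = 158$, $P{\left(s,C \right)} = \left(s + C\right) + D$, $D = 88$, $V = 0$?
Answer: $- \frac{161814661343}{1024143283} - \frac{i \sqrt{2}}{2048286566} \approx -158.0 - 6.9044 \cdot 10^{-10} i$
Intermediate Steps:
$q{\left(E \right)} = i \sqrt{2}$ ($q{\left(E \right)} = \sqrt{0 - 2} = \sqrt{-2} = i \sqrt{2}$)
$P{\left(s,C \right)} = 88 + C + s$ ($P{\left(s,C \right)} = \left(s + C\right) + 88 = \left(C + s\right) + 88 = 88 + C + s$)
$t = \frac{1}{-45258 + i \sqrt{2}}$ ($t = \frac{1}{\left(88 - 153 + i \sqrt{2}\right) - 45193} = \frac{1}{\left(-65 + i \sqrt{2}\right) - 45193} = \frac{1}{-45258 + i \sqrt{2}} \approx -2.2096 \cdot 10^{-5} - 6.9 \cdot 10^{-10} i$)
$t - F{\left(116 \right)} = \left(- \frac{22629}{1024143283} - \frac{i \sqrt{2}}{2048286566}\right) - 158 = - \frac{161814661343}{1024143283} - \frac{i \sqrt{2}}{2048286566}$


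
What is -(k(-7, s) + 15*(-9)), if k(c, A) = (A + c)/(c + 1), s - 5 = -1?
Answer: 269/2 ≈ 134.50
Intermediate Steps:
s = 4 (s = 5 - 1 = 4)
k(c, A) = (A + c)/(1 + c)
-(k(-7, s) + 15*(-9)) = -((4 - 7)/(1 - 7) + 15*(-9)) = -(-3/(-6) - 135) = -(-1/6*(-3) - 135) = -(1/2 - 135) = -1*(-269/2) = 269/2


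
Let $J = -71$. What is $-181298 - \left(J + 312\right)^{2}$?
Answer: $-239379$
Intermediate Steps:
$-181298 - \left(J + 312\right)^{2} = -181298 - \left(-71 + 312\right)^{2} = -181298 - 241^{2} = -181298 - 58081 = -239379$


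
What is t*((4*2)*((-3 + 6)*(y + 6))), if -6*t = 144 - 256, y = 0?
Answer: 2688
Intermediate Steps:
t = 56/3 (t = -(144 - 256)/6 = -⅙*(-112) = 56/3 ≈ 18.667)
t*((4*2)*((-3 + 6)*(y + 6))) = 56*((4*2)*((-3 + 6)*(0 + 6)))/3 = 56*(8*(3*6))/3 = 56*(8*18)/3 = (56/3)*144 = 2688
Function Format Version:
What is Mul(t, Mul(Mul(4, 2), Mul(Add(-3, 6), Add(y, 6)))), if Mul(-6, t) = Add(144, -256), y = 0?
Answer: 2688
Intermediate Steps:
t = Rational(56, 3) (t = Mul(Rational(-1, 6), Add(144, -256)) = Mul(Rational(-1, 6), -112) = Rational(56, 3) ≈ 18.667)
Mul(t, Mul(Mul(4, 2), Mul(Add(-3, 6), Add(y, 6)))) = Mul(Rational(56, 3), Mul(Mul(4, 2), Mul(Add(-3, 6), Add(0, 6)))) = Mul(Rational(56, 3), Mul(8, Mul(3, 6))) = Mul(Rational(56, 3), Mul(8, 18)) = Mul(Rational(56, 3), 144) = 2688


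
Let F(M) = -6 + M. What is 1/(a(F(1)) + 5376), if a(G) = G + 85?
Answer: 1/5456 ≈ 0.00018328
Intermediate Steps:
a(G) = 85 + G
1/(a(F(1)) + 5376) = 1/((85 + (-6 + 1)) + 5376) = 1/((85 - 5) + 5376) = 1/(80 + 5376) = 1/5456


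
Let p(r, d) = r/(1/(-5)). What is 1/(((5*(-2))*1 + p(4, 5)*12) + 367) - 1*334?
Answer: -39077/117 ≈ -333.99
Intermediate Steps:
p(r, d) = -5*r (p(r, d) = r/(-1/5) = r*(-5) = -5*r)
1/(((5*(-2))*1 + p(4, 5)*12) + 367) - 1*334 = 1/(((5*(-2))*1 - 5*4*12) + 367) - 1*334 = 1/((-10*1 - 20*12) + 367) - 334 = 1/((-10 - 240) + 367) - 334 = 1/(-250 + 367) - 334 = 1/117 - 334 = -39077/117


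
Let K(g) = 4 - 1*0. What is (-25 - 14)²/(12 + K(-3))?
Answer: 1521/16 ≈ 95.063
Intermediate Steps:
K(g) = 4 (K(g) = 4 + 0 = 4)
(-25 - 14)²/(12 + K(-3)) = (-25 - 14)²/(12 + 4) = (-39)²/16 = (1/16)*1521 = 1521/16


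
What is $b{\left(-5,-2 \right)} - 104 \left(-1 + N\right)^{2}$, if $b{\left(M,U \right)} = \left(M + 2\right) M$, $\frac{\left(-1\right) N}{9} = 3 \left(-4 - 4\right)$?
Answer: $-4807385$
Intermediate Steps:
$N = 216$ ($N = - 9 \cdot 3 \left(-4 - 4\right) = - 9 \cdot 3 \left(-8\right) = \left(-9\right) \left(-24\right) = 216$)
$b{\left(M,U \right)} = M \left(2 + M\right)$ ($b{\left(M,U \right)} = \left(2 + M\right) M = M \left(2 + M\right)$)
$b{\left(-5,-2 \right)} - 104 \left(-1 + N\right)^{2} = - 5 \left(2 - 5\right) - 104 \left(-1 + 216\right)^{2} = \left(-5\right) \left(-3\right) - 104 \cdot 215^{2} = 15 - 4807400 = -4807385$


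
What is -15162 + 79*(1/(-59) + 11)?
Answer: -843366/59 ≈ -14294.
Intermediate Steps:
-15162 + 79*(1/(-59) + 11) = -15162 + 79*(-1/59 + 11) = -15162 + 79*(648/59) = -15162 + 51192/59 = -843366/59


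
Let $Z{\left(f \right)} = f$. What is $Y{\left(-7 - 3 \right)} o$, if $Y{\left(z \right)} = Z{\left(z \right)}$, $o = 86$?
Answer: $-860$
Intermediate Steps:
$Y{\left(z \right)} = z$
$Y{\left(-7 - 3 \right)} o = \left(-7 - 3\right) 86 = \left(-10\right) 86 = -860$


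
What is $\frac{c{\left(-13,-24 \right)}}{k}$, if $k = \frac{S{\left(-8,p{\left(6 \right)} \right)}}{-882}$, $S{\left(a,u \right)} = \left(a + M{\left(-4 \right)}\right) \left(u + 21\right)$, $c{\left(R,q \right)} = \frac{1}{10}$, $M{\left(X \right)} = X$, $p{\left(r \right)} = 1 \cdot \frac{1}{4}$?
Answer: $\frac{147}{425} \approx 0.34588$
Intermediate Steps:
$p{\left(r \right)} = \frac{1}{4}$ ($p{\left(r \right)} = 1 \cdot \frac{1}{4} = \frac{1}{4}$)
$c{\left(R,q \right)} = \frac{1}{10}$
$S{\left(a,u \right)} = \left(-4 + a\right) \left(21 + u\right)$ ($S{\left(a,u \right)} = \left(a - 4\right) \left(u + 21\right) = \left(-4 + a\right) \left(21 + u\right)$)
$k = \frac{85}{294}$ ($k = \frac{-84 - 1 + 21 \left(-8\right) - 2}{-882} = \left(-84 - 1 - 168 - 2\right) \left(- \frac{1}{882}\right) = \left(-255\right) \left(- \frac{1}{882}\right) = \frac{85}{294} \approx 0.28912$)
$\frac{c{\left(-13,-24 \right)}}{k} = \frac{1}{10 \cdot \frac{85}{294}} = \frac{1}{10} \cdot \frac{294}{85} = \frac{147}{425}$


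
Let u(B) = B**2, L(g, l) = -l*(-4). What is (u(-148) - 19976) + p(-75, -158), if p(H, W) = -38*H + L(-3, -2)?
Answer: 4770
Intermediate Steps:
L(g, l) = 4*l
p(H, W) = -8 - 38*H (p(H, W) = -38*H + 4*(-2) = -38*H - 8 = -8 - 38*H)
(u(-148) - 19976) + p(-75, -158) = ((-148)**2 - 19976) + (-8 - 38*(-75)) = (21904 - 19976) + (-8 + 2850) = 1928 + 2842 = 4770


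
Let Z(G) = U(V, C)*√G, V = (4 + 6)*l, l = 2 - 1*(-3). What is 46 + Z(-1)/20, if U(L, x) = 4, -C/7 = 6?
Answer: 46 + I/5 ≈ 46.0 + 0.2*I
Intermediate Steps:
C = -42 (C = -7*6 = -42)
l = 5 (l = 2 + 3 = 5)
V = 50 (V = (4 + 6)*5 = 10*5 = 50)
Z(G) = 4*√G
46 + Z(-1)/20 = 46 + (4*√(-1))/20 = 46 + (4*I)*(1/20) = 46 + I/5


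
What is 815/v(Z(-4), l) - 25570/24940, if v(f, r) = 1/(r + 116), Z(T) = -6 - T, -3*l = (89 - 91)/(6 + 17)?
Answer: 16272899227/172086 ≈ 94563.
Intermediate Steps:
l = 2/69 (l = -(89 - 91)/(3*(6 + 17)) = -(-2)/(3*23) = -1/3*(-2/23) = 2/69 ≈ 0.028986)
v(f, r) = 1/(116 + r)
815/v(Z(-4), l) - 25570/24940 = 815/(1/(116 + 2/69)) - 25570/24940 = 815/(1/(8006/69)) - 25570*1/24940 = 815/(69/8006) - 2557/2494 = 815*(8006/69) - 2557/2494 = 6524890/69 - 2557/2494 = 16272899227/172086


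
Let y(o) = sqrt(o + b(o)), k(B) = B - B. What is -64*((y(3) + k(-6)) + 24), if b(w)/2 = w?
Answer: -1728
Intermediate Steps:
k(B) = 0
b(w) = 2*w
y(o) = sqrt(3)*sqrt(o) (y(o) = sqrt(o + 2*o) = sqrt(3*o) = sqrt(3)*sqrt(o))
-64*((y(3) + k(-6)) + 24) = -64*((sqrt(3)*sqrt(3) + 0) + 24) = -64*((3 + 0) + 24) = -64*(3 + 24) = -64*27 = -1728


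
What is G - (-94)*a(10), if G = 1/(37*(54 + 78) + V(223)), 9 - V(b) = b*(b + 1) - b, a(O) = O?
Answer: 42145839/44836 ≈ 940.00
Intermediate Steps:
V(b) = 9 + b - b*(1 + b) (V(b) = 9 - (b*(b + 1) - b) = 9 - (b*(1 + b) - b) = 9 - (-b + b*(1 + b)) = 9 + (b - b*(1 + b)) = 9 + b - b*(1 + b))
G = -1/44836 (G = 1/(37*(54 + 78) + (9 - 1*223²)) = 1/(37*132 + (9 - 1*49729)) = 1/(4884 + (9 - 49729)) = 1/(4884 - 49720) = 1/(-44836) = -1/44836 ≈ -2.2304e-5)
G - (-94)*a(10) = -1/44836 - (-94)*10 = -1/44836 - 1*(-940) = -1/44836 + 940 = 42145839/44836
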